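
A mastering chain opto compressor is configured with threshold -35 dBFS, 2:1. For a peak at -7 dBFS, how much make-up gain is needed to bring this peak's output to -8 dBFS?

13 dB

Overshoot 28 dB → 28/2 = 14 dB after compression, so the compressed level is -35 + 14 = -21 dBFS.
Make-up = target − compressed = -8 − (-21) = 13 dB.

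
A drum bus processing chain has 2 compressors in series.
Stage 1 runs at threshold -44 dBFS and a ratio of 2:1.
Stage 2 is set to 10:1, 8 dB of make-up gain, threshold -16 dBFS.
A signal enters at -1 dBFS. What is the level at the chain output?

-14.5 dBFS

Stage 1: -1 dBFS is 43 dB over -44 dBFS; at 2:1 that becomes 21.5 dB over, giving -22.5 dBFS.
Stage 2: -22.5 dBFS ≤ -16 dBFS, so stage 2 doesn't engage; make-up brings it to -14.5 dBFS.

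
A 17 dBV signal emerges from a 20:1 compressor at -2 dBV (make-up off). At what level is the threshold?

Input is 20 dB above T (since output overshoot × R = input overshoot: (-2 − T)·20 = 17 − T gives T = -3 dBV).
Check: -3 + (17 − (-3))/20 = -3 + 1 = -2 dBV. ✓

-3 dBV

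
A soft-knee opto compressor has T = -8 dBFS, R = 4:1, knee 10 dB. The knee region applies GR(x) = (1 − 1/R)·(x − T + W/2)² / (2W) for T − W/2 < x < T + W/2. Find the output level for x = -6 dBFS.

-7.8375 dBFS

x − T + W/2 = -6 − (-8) + 5 = 7.
GR = (1 − 1/4) × 7² / 20 = 0.75 × 49 / 20 = 1.8375 dB.
Output = -6 − 1.8375 = -7.8375 dBFS.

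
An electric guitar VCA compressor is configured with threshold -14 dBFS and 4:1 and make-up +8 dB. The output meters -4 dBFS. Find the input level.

Stripping the +8 dB make-up gives -12 dBFS at the gain stage.
The compressed level sits -12 − (-14) = 2 dB over threshold.
Before 4:1 compression the overshoot was 2 × 4 = 8 dB, so input = -14 + 8 = -6 dBFS.

-6 dBFS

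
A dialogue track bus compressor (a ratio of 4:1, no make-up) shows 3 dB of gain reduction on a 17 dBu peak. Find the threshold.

Gain reduction = 17 − 14 = 3 dB; output overshoot = GR / (R − 1) = 3 / 3 = 1 dB.
Threshold = output − output overshoot = 14 − 1 = 13 dBu.

13 dBu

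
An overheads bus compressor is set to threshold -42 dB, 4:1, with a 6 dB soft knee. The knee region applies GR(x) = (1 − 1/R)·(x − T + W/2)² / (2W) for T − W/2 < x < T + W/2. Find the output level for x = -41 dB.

x − T + W/2 = -41 − (-42) + 3 = 4.
GR = (1 − 1/4) × 4² / 12 = 0.75 × 16 / 12 = 1 dB.
Output = -41 − 1 = -42 dB.

-42 dB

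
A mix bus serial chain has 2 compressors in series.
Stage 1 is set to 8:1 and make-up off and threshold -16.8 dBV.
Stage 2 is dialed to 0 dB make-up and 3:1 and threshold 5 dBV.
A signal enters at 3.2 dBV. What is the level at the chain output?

-14.3 dBV

Stage 1: 20 dB above -16.8 dBV, reduced 8:1 to 2.5 dB above → -14.3 dBV.
Stage 2: -14.3 dBV is at or below the 5 dBV threshold — no compression; output -14.3 dBV.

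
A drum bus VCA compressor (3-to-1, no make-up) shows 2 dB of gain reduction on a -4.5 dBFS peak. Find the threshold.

-7.5 dBFS

Gain reduction = -4.5 − (-6.5) = 2 dB; output overshoot = GR / (R − 1) = 2 / 2 = 1 dB.
Threshold = output − output overshoot = -6.5 − 1 = -7.5 dBFS.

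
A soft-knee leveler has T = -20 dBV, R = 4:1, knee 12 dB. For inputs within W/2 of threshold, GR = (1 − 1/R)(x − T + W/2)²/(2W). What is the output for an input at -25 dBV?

-25.03125 dBV

x − T + W/2 = -25 − (-20) + 6 = 1.
GR = (1 − 1/4) × 1² / 24 = 0.75 × 1 / 24 = 0.03125 dB.
Output = -25 − 0.03125 = -25.03125 dBV.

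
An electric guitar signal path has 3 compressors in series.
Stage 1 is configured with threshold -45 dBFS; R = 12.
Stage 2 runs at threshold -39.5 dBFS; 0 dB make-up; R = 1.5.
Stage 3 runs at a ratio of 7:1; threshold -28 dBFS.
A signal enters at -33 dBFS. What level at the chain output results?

-44 dBFS

Stage 1: -33 dBFS is 12 dB over -45 dBFS; at 12:1 that becomes 1 dB over, giving -44 dBFS.
Stage 2: -44 dBFS is at or below the -39.5 dBFS threshold — no compression; output -44 dBFS.
Stage 3: below threshold (-44 ≤ -28); passes unchanged; output -44 dBFS.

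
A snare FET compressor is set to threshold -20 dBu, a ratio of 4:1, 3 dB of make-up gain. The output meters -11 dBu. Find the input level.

4 dBu

Stripping the +3 dB make-up gives -14 dBu at the gain stage.
The compressed level sits -14 − (-20) = 6 dB over threshold.
Input overshoot = R × output overshoot = 24 dB → input = -20 + 24 = 4 dBu.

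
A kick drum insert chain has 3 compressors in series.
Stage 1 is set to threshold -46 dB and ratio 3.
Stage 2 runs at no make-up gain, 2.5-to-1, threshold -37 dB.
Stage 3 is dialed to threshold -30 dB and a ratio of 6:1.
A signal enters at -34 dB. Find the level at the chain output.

Stage 1: overshoot 12 dB → 12/3 = 4 dB → -42 dB.
Stage 2: -42 dB is at or below the -37 dB threshold — no compression; output -42 dB.
Stage 3: below threshold (-42 ≤ -30); passes unchanged; output -42 dB.

-42 dB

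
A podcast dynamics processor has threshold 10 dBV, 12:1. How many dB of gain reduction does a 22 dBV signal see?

11 dB

22 dBV exceeds the threshold by 12 dB.
After 12:1 compression the overshoot becomes 12/12 = 1 dB.
So the signal is attenuated by 12 − 1 = 11 dB.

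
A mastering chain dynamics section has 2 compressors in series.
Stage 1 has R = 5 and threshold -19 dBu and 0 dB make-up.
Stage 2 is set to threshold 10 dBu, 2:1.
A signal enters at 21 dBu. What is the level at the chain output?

Stage 1: overshoot 40 dB → 40/5 = 8 dB → -11 dBu.
Stage 2: -11 dBu ≤ 10 dBu, so stage 2 doesn't engage; output -11 dBu.

-11 dBu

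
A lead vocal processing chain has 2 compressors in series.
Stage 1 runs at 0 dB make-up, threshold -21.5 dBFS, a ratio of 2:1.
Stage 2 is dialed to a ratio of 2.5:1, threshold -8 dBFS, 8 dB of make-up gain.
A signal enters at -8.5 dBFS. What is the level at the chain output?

Stage 1: -8.5 dBFS is 13 dB over -21.5 dBFS; at 2:1 that becomes 6.5 dB over, giving -15 dBFS.
Stage 2: -15 dBFS ≤ -8 dBFS, so stage 2 doesn't engage; make-up brings it to -7 dBFS.

-7 dBFS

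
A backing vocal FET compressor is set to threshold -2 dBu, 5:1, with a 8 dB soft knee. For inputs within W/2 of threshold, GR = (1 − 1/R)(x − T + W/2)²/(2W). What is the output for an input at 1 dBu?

x − T + W/2 = 1 − (-2) + 4 = 7.
GR = (1 − 1/5) × 7² / 16 = 0.8 × 49 / 16 = 2.45 dB.
Output = 1 − 2.45 = -1.45 dBu.

-1.45 dBu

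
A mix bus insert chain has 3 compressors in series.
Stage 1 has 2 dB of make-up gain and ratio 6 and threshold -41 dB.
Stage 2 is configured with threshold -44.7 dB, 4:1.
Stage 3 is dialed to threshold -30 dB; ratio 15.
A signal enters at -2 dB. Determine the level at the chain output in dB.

-41.65 dB

Stage 1: -2 dB is 39 dB over -41 dB; at 6:1 that becomes 6.5 dB over, giving -34.5 dB; +2 dB make-up → -32.5 dB.
Stage 2: overshoot 12.2 dB → 12.2/4 = 3.05 dB → -41.65 dB.
Stage 3: -41.65 dB is at or below the -30 dB threshold — no compression; output -41.65 dB.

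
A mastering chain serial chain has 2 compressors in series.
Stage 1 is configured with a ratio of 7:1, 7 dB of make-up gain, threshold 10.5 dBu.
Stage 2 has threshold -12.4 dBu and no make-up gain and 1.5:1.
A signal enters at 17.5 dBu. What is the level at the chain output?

8.2 dBu

Stage 1: overshoot 7 dB → 7/7 = 1 dB → 11.5 dBu; +7 dB make-up → 18.5 dBu.
Stage 2: 30.9 dB above -12.4 dBu, reduced 1.5:1 to 20.6 dB above → 8.2 dBu.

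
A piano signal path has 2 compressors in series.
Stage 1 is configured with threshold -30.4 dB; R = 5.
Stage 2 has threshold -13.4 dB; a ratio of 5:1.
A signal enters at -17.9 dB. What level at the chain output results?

Stage 1: -17.9 dB is 12.5 dB over -30.4 dB; at 5:1 that becomes 2.5 dB over, giving -27.9 dB.
Stage 2: -27.9 dB ≤ -13.4 dB, so stage 2 doesn't engage; output -27.9 dB.

-27.9 dB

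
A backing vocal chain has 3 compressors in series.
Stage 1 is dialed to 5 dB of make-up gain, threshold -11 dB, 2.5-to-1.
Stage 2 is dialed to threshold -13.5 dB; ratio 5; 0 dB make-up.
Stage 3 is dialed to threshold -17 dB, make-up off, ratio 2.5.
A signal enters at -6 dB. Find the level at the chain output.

-14.84 dB

Stage 1: 5 dB above -11 dB, reduced 2.5:1 to 2 dB above → -9 dB; +5 dB make-up → -4 dB.
Stage 2: overshoot 9.5 dB → 9.5/5 = 1.9 dB → -11.6 dB.
Stage 3: overshoot 5.4 dB → 5.4/2.5 = 2.16 dB → -14.84 dB.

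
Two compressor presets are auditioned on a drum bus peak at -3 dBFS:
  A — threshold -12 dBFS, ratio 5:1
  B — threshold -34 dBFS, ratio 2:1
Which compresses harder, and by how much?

B, by 8.3 dB

A: 9 dB over, compressed to 1.8 dB over, so 7.2 dB of GR.
B: 31 dB over, compressed to 15.5 dB over, so 15.5 dB of GR.
Difference: 8.3 dB in favour of B.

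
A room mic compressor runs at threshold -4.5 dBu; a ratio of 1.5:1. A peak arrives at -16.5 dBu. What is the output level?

-16.5 dBu

-16.5 dBu is 12 dB below the -4.5 dBu threshold, so no gain reduction is applied.
Output = input = -16.5 dBu.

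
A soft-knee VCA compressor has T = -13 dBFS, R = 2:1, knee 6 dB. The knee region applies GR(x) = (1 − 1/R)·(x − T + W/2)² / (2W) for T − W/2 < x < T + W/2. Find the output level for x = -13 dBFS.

-13.375 dBFS

x − T + W/2 = -13 − (-13) + 3 = 3.
GR = (1 − 1/2) × 3² / 12 = 0.5 × 9 / 12 = 0.375 dB.
Output = -13 − 0.375 = -13.375 dBFS.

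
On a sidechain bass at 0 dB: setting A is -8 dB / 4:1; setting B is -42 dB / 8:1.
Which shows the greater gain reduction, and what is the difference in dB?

A: GR = 8 − 8/4 = 6 dB.
B: GR = 42 − 42/8 = 36.75 dB.
B applies 30.75 dB more gain reduction.

B, by 30.75 dB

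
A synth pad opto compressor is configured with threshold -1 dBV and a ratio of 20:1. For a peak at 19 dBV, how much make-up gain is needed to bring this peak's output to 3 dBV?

3 dB

Without make-up, output = threshold + overshoot/20 = -1 + 1 = 0 dBV.
Gap to target: 3 dB.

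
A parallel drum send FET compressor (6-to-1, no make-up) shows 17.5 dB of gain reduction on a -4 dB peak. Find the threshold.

Input is 21 dB above T (since output overshoot × R = input overshoot: (-21.5 − T)·6 = -4 − T gives T = -25 dB).
Check: -25 + (-4 − (-25))/6 = -25 + 3.5 = -21.5 dB. ✓

-25 dB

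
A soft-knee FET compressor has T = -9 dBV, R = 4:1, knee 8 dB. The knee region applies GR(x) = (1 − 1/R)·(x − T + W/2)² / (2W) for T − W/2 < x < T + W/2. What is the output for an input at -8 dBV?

-9.171875 dBV

x − T + W/2 = -8 − (-9) + 4 = 5.
GR = (1 − 1/4) × 5² / 16 = 0.75 × 25 / 16 = 1.171875 dB.
Output = -8 − 1.171875 = -9.171875 dBV.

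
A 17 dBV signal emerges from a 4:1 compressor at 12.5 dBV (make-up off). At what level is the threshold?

11 dBV

Input is 6 dB above T (since output overshoot × R = input overshoot: (12.5 − T)·4 = 17 − T gives T = 11 dBV).
Check: 11 + (17 − 11)/4 = 11 + 1.5 = 12.5 dBV. ✓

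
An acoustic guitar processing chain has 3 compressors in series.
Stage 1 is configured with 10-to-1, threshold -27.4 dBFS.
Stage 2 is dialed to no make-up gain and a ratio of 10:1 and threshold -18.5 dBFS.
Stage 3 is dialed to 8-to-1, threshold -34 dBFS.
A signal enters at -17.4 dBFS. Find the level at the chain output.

-33.05 dBFS

Stage 1: overshoot 10 dB → 10/10 = 1 dB → -26.4 dBFS.
Stage 2: below threshold (-26.4 ≤ -18.5); passes unchanged; output -26.4 dBFS.
Stage 3: -26.4 dBFS is 7.6 dB over -34 dBFS; at 8:1 that becomes 0.95 dB over, giving -33.05 dBFS.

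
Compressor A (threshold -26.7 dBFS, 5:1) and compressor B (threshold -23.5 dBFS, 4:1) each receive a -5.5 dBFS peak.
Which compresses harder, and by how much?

A: GR = 21.2 − 21.2/5 = 16.96 dB.
B: GR = 18 − 18/4 = 13.5 dB.
A applies 3.46 dB more gain reduction.

A, by 3.46 dB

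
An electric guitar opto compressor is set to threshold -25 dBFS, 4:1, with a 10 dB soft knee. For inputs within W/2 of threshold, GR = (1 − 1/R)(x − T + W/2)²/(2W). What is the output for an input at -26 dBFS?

x − T + W/2 = -26 − (-25) + 5 = 4.
GR = (1 − 1/4) × 4² / 20 = 0.75 × 16 / 20 = 0.6 dB.
Output = -26 − 0.6 = -26.6 dBFS.

-26.6 dBFS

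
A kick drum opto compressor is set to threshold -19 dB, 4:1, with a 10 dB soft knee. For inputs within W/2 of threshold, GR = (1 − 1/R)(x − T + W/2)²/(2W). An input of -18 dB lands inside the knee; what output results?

-19.35 dB

x − T + W/2 = -18 − (-19) + 5 = 6.
GR = (1 − 1/4) × 6² / 20 = 0.75 × 36 / 20 = 1.35 dB.
Output = -18 − 1.35 = -19.35 dB.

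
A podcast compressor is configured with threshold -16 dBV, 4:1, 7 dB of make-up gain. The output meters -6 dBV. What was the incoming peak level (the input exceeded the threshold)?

Remove make-up: -6 − 7 = -13 dBV.
Post-compression overshoot = -13 − (-16) = 3 dB.
Before 4:1 compression the overshoot was 3 × 4 = 12 dB, so input = -16 + 12 = -4 dBV.

-4 dBV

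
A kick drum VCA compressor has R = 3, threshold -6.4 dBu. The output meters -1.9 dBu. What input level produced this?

That's 4.5 dB above the -6.4 dBu threshold.
Before 3:1 compression the overshoot was 4.5 × 3 = 13.5 dB, so input = -6.4 + 13.5 = 7.1 dBu.

7.1 dBu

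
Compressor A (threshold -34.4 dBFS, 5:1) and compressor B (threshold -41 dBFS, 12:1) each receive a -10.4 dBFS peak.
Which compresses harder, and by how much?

A: GR = 24 − 24/5 = 19.2 dB.
B: GR = 30.6 − 30.6/12 = 28.05 dB.
B reduces 8.85 dB more.

B, by 8.85 dB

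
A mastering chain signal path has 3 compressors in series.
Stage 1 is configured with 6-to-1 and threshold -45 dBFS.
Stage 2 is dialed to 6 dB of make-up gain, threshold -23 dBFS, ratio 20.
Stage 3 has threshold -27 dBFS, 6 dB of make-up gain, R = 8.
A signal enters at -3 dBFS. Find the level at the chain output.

Stage 1: overshoot 42 dB → 42/6 = 7 dB → -38 dBFS.
Stage 2: below threshold (-38 ≤ -23); passes unchanged; make-up brings it to -32 dBFS.
Stage 3: -32 dBFS ≤ -27 dBFS, so stage 3 doesn't engage; make-up brings it to -26 dBFS.

-26 dBFS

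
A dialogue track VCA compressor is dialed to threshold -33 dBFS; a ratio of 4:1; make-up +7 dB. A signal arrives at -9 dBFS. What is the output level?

-9 dBFS sits 24 dB over threshold.
4:1 compression reduces that to 24/4 = 6 dB over.
That puts the output at -27 dBFS; make-up adds 7 dB, giving -20 dBFS.

-20 dBFS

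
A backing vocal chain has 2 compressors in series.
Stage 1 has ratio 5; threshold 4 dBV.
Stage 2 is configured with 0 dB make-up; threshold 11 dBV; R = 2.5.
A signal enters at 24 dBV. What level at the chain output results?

8 dBV

Stage 1: 20 dB above 4 dBV, reduced 5:1 to 4 dB above → 8 dBV.
Stage 2: below threshold (8 ≤ 11); passes unchanged; output 8 dBV.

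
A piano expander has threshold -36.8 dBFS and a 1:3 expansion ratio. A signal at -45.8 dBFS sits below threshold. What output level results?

The input is 9 dB below the -36.8 dBFS threshold.
A 1:3 expander multiplies undershoot by 3: 9 × 3 = 27 dB below threshold.
Output = -36.8 − 27 = -63.8 dBFS.

-63.8 dBFS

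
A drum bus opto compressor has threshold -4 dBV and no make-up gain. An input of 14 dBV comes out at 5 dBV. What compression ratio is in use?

2:1

Input overshoot = 14 − (-4) = 18 dB; output overshoot = 5 − (-4) = 9 dB.
Ratio = 18 / 9 = 2.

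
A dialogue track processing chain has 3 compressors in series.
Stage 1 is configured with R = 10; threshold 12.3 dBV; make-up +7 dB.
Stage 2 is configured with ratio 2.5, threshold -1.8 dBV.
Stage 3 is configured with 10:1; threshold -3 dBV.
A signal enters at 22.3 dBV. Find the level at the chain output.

Stage 1: overshoot 10 dB → 10/10 = 1 dB → 13.3 dBV; +7 dB make-up → 20.3 dBV.
Stage 2: 20.3 dBV is 22.1 dB over -1.8 dBV; at 2.5:1 that becomes 8.84 dB over, giving 7.04 dBV.
Stage 3: overshoot 10.04 dB → 10.04/10 = 1.004 dB → -1.996 dBV.

-1.996 dBV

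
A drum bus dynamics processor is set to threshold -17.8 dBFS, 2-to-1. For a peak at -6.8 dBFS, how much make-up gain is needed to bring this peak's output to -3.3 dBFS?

Overshoot 11 dB → 11/2 = 5.5 dB after compression, so the compressed level is -17.8 + 5.5 = -12.3 dBFS.
Make-up = target − compressed = -3.3 − (-12.3) = 9 dB.

9 dB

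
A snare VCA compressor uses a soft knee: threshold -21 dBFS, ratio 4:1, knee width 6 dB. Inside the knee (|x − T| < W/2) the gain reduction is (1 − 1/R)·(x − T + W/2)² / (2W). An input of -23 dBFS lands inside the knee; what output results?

x − T + W/2 = -23 − (-21) + 3 = 1.
GR = (1 − 1/4) × 1² / 12 = 0.75 × 1 / 12 = 0.0625 dB.
Output = -23 − 0.0625 = -23.0625 dBFS.

-23.0625 dBFS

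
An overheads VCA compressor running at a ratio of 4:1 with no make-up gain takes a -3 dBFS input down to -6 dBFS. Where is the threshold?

-7 dBFS

Input is 4 dB above T (since output overshoot × R = input overshoot: (-6 − T)·4 = -3 − T gives T = -7 dBFS).
Check: -7 + (-3 − (-7))/4 = -7 + 1 = -6 dBFS. ✓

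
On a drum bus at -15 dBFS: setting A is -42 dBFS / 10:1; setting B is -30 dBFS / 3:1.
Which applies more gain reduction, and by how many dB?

A, by 14.3 dB

A: GR = 27 − 27/10 = 24.3 dB.
B: GR = 15 − 15/3 = 10 dB.
A applies 14.3 dB more gain reduction.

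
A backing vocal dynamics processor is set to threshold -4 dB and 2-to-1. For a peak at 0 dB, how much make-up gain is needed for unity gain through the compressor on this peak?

2 dB

The peak compresses to -4 + 4/2 = -2 dB.
To reach 0 dB requires 0 − (-2) = 2 dB of make-up.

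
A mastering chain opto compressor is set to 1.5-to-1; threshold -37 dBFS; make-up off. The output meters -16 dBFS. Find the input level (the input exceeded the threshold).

-5.5 dBFS

The compressed level sits -16 − (-37) = 21 dB over threshold.
Input overshoot = R × output overshoot = 31.5 dB → input = -37 + 31.5 = -5.5 dBFS.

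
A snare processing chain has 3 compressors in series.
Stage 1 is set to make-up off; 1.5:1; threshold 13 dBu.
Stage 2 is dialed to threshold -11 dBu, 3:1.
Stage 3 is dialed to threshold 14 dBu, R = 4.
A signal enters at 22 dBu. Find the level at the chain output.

Stage 1: overshoot 9 dB → 9/1.5 = 6 dB → 19 dBu.
Stage 2: 19 dBu is 30 dB over -11 dBu; at 3:1 that becomes 10 dB over, giving -1 dBu.
Stage 3: below threshold (-1 ≤ 14); passes unchanged; output -1 dBu.

-1 dBu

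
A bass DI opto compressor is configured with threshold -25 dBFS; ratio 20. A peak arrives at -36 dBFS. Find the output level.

-36 dBFS

-36 dBFS is 11 dB below the -25 dBFS threshold, so no gain reduction is applied.
Output = input = -36 dBFS.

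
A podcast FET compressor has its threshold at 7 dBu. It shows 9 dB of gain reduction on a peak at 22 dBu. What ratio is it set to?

Input overshoot = 22 − 7 = 15 dB.
Output overshoot = 15 − 9 = 6 dB.
Ratio = input overshoot / output overshoot = 15 / 6 = 2.5.

2.5:1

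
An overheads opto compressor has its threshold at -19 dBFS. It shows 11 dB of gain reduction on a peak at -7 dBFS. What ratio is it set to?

12:1

Input overshoot = -7 − (-19) = 12 dB.
Output overshoot = 12 − 11 = 1 dB.
Ratio = input overshoot / output overshoot = 12 / 1 = 12.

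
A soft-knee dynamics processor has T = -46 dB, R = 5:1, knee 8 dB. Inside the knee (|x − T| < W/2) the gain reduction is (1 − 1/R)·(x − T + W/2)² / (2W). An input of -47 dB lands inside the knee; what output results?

x − T + W/2 = -47 − (-46) + 4 = 3.
GR = (1 − 1/5) × 3² / 16 = 0.8 × 9 / 16 = 0.45 dB.
Output = -47 − 0.45 = -47.45 dB.

-47.45 dB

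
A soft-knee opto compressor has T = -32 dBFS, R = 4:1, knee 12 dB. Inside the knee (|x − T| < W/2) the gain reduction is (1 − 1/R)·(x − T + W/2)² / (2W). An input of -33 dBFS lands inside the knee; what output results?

x − T + W/2 = -33 − (-32) + 6 = 5.
GR = (1 − 1/4) × 5² / 24 = 0.75 × 25 / 24 = 0.78125 dB.
Output = -33 − 0.78125 = -33.78125 dBFS.

-33.78125 dBFS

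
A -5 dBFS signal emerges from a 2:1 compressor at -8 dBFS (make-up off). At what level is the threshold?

-11 dBFS

Let T be the threshold. Output overshoot = (input overshoot)/R, so -8 − T = (-5 − T)/2.
2·(-8 − T) = -5 − T → 1·T = -16 − (-5) = -11.
T = -11/1 = -11 dBFS.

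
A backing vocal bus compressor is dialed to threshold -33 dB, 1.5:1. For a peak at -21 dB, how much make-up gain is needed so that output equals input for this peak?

Without make-up, output = threshold + overshoot/1.5 = -33 + 8 = -25 dB.
Gap to target: 4 dB.

4 dB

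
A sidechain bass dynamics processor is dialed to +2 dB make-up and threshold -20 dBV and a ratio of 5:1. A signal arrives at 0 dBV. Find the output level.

-14 dBV

The input is 20 dB above the -20 dBV threshold.
The 20 dB excess becomes 4 dB after 5:1 reduction.
Output = -20 + 4 = -16 dBV; make-up adds 2 dB, giving -14 dBV.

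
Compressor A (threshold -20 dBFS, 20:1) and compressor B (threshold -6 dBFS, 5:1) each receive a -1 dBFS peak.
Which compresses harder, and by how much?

A, by 14.05 dB

A: 19 dB over, compressed to 0.95 dB over, so 18.05 dB of GR.
B: 5 dB over, compressed to 1 dB over, so 4 dB of GR.
A applies 14.05 dB more gain reduction.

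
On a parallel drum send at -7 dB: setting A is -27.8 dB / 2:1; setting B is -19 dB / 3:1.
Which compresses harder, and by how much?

A: 20.8 dB over, compressed to 10.4 dB over, so 10.4 dB of GR.
B: 12 dB over, compressed to 4 dB over, so 8 dB of GR.
A applies 2.4 dB more gain reduction.

A, by 2.4 dB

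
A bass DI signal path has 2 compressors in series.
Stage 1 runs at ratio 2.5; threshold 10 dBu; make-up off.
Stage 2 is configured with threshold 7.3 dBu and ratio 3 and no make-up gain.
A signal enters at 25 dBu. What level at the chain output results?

Stage 1: 15 dB above 10 dBu, reduced 2.5:1 to 6 dB above → 16 dBu.
Stage 2: overshoot 8.7 dB → 8.7/3 = 2.9 dB → 10.2 dBu.

10.2 dBu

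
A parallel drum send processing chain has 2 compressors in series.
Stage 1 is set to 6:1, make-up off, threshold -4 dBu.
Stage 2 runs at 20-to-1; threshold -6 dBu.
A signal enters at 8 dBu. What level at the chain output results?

-5.8 dBu

Stage 1: overshoot 12 dB → 12/6 = 2 dB → -2 dBu.
Stage 2: -2 dBu is 4 dB over -6 dBu; at 20:1 that becomes 0.2 dB over, giving -5.8 dBu.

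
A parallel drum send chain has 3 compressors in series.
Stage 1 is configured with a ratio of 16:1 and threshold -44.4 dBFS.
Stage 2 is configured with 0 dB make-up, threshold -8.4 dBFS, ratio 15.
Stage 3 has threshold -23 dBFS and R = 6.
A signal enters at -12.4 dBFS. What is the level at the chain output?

Stage 1: overshoot 32 dB → 32/16 = 2 dB → -42.4 dBFS.
Stage 2: -42.4 dBFS is at or below the -8.4 dBFS threshold — no compression; output -42.4 dBFS.
Stage 3: -42.4 dBFS ≤ -23 dBFS, so stage 3 doesn't engage; output -42.4 dBFS.

-42.4 dBFS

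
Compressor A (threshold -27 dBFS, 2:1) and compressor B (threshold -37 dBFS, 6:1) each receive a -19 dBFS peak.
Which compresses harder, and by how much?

A: GR = 8 − 8/2 = 4 dB.
B: GR = 18 − 18/6 = 15 dB.
B reduces 11 dB more.

B, by 11 dB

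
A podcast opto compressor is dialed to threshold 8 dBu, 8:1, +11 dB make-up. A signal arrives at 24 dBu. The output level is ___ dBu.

21 dBu

Overshoot: 24 − 8 = 16 dB.
The 16 dB excess becomes 2 dB after 8:1 reduction.
Output = 8 + 2 = 10 dBu; make-up adds 11 dB, giving 21 dBu.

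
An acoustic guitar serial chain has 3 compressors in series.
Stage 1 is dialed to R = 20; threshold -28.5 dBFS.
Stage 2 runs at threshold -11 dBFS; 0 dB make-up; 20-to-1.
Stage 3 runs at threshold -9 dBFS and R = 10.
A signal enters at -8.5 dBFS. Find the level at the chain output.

-27.5 dBFS

Stage 1: overshoot 20 dB → 20/20 = 1 dB → -27.5 dBFS.
Stage 2: -27.5 dBFS ≤ -11 dBFS, so stage 2 doesn't engage; output -27.5 dBFS.
Stage 3: -27.5 dBFS ≤ -9 dBFS, so stage 3 doesn't engage; output -27.5 dBFS.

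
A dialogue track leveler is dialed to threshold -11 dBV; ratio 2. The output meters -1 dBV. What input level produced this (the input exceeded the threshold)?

Post-compression overshoot = -1 − (-11) = 10 dB.
Undo the ratio: input overshoot = 10 × 2 = 20 dB, giving input = 9 dBV.

9 dBV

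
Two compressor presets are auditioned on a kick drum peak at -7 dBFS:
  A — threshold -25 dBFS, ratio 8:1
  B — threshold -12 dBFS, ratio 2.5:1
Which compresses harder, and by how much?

A, by 12.75 dB

A: 18 dB over, compressed to 2.25 dB over, so 15.75 dB of GR.
B: 5 dB over, compressed to 2 dB over, so 3 dB of GR.
A reduces 12.75 dB more.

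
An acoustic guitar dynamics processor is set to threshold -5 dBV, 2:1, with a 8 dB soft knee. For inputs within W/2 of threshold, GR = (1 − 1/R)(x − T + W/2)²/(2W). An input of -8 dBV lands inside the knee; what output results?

-8.03125 dBV

x − T + W/2 = -8 − (-5) + 4 = 1.
GR = (1 − 1/2) × 1² / 16 = 0.5 × 1 / 16 = 0.03125 dB.
Output = -8 − 0.03125 = -8.03125 dBV.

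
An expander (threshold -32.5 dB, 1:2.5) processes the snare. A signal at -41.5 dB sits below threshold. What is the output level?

-55 dB

Undershoot = (-32.5) − (-41.5) = 9 dB.
At 1:2.5, that expands to 22.5 dB under threshold.
Output = -32.5 − 22.5 = -55 dB.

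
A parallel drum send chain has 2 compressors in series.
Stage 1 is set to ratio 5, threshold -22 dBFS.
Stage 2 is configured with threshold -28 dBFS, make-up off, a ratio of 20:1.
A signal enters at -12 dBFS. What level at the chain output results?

Stage 1: 10 dB above -22 dBFS, reduced 5:1 to 2 dB above → -20 dBFS.
Stage 2: overshoot 8 dB → 8/20 = 0.4 dB → -27.6 dBFS.

-27.6 dBFS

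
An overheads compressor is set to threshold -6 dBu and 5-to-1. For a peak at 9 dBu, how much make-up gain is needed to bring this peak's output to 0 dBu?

3 dB

Without make-up, output = threshold + overshoot/5 = -6 + 3 = -3 dBu.
Gap to target: 3 dB.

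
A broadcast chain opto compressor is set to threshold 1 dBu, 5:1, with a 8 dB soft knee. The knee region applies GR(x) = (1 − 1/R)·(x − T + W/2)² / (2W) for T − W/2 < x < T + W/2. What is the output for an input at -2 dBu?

-2.05 dBu

x − T + W/2 = -2 − 1 + 4 = 1.
GR = (1 − 1/5) × 1² / 16 = 0.8 × 1 / 16 = 0.05 dB.
Output = -2 − 0.05 = -2.05 dBu.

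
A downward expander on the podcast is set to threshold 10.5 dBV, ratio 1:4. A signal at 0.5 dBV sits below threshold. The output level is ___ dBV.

-29.5 dBV

Undershoot = 10.5 − 0.5 = 10 dB.
At 1:4, that expands to 40 dB under threshold.
Output = 10.5 − 40 = -29.5 dBV.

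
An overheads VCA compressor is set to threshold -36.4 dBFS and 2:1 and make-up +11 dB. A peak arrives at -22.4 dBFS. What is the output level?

Overshoot: -22.4 − (-36.4) = 14 dB.
The 14 dB excess becomes 7 dB after 2:1 reduction.
So the level is -36.4 + 7 = -29.4 dBFS; make-up adds 11 dB, giving -18.4 dBFS.

-18.4 dBFS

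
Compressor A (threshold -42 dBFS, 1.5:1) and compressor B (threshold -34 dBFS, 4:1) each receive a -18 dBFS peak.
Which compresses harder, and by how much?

B, by 4 dB

A: 24 dB over, compressed to 16 dB over, so 8 dB of GR.
B: 16 dB over, compressed to 4 dB over, so 12 dB of GR.
B applies 4 dB more gain reduction.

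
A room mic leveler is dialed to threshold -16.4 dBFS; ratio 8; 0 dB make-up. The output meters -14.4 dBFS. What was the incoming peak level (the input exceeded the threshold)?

Post-compression overshoot = -14.4 − (-16.4) = 2 dB.
Undo the ratio: input overshoot = 2 × 8 = 16 dB, giving input = -0.4 dBFS.

-0.4 dBFS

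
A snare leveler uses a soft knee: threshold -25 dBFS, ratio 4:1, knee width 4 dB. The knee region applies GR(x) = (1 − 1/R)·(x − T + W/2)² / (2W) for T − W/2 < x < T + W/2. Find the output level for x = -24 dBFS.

-24.84375 dBFS

x − T + W/2 = -24 − (-25) + 2 = 3.
GR = (1 − 1/4) × 3² / 8 = 0.75 × 9 / 8 = 0.84375 dB.
Output = -24 − 0.84375 = -24.84375 dBFS.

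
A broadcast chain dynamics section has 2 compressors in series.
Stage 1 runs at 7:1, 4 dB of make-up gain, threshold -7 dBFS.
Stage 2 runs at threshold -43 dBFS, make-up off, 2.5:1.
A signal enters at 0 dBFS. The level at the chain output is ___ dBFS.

-26.6 dBFS

Stage 1: 0 dBFS is 7 dB over -7 dBFS; at 7:1 that becomes 1 dB over, giving -6 dBFS; +4 dB make-up → -2 dBFS.
Stage 2: overshoot 41 dB → 41/2.5 = 16.4 dB → -26.6 dBFS.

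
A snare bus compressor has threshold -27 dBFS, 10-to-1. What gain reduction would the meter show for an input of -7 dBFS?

18 dB

Overshoot = -7 − (-27) = 20 dB.
At 10:1, output sits 20/10 = 2 dB above threshold.
Gain reduction = 20 − 2 = 18 dB.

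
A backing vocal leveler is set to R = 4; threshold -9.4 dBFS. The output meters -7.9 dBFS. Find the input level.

The compressed level sits -7.9 − (-9.4) = 1.5 dB over threshold.
Before 4:1 compression the overshoot was 1.5 × 4 = 6 dB, so input = -9.4 + 6 = -3.4 dBFS.

-3.4 dBFS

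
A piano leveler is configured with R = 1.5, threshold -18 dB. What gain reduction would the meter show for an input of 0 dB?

6 dB

0 dB exceeds the threshold by 18 dB.
After 1.5:1 compression the overshoot becomes 18/1.5 = 12 dB.
So the signal is attenuated by 18 − 12 = 6 dB.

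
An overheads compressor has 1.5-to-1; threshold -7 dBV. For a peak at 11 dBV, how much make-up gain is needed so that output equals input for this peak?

6 dB

Overshoot 18 dB → 18/1.5 = 12 dB after compression, so the compressed level is -7 + 12 = 5 dBV.
Make-up = target − compressed = 11 − 5 = 6 dB.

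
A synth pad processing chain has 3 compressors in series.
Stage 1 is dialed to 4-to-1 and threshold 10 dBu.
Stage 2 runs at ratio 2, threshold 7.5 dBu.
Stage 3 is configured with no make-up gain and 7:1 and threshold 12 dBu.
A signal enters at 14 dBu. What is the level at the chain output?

Stage 1: overshoot 4 dB → 4/4 = 1 dB → 11 dBu.
Stage 2: overshoot 3.5 dB → 3.5/2 = 1.75 dB → 9.25 dBu.
Stage 3: 9.25 dBu ≤ 12 dBu, so stage 3 doesn't engage; output 9.25 dBu.

9.25 dBu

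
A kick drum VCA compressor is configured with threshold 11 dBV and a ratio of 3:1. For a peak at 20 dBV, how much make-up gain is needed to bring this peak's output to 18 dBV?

4 dB

Without make-up, output = threshold + overshoot/3 = 11 + 3 = 14 dBV.
Gap to target: 4 dB.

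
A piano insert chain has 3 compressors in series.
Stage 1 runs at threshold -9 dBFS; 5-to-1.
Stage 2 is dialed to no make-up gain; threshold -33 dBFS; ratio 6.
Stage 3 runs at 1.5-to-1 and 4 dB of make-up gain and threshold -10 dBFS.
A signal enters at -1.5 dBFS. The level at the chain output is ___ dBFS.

-24.75 dBFS

Stage 1: 7.5 dB above -9 dBFS, reduced 5:1 to 1.5 dB above → -7.5 dBFS.
Stage 2: overshoot 25.5 dB → 25.5/6 = 4.25 dB → -28.75 dBFS.
Stage 3: -28.75 dBFS ≤ -10 dBFS, so stage 3 doesn't engage; make-up brings it to -24.75 dBFS.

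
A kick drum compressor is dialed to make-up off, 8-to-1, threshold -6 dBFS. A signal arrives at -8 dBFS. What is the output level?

-8 dBFS

-8 dBFS is 2 dB below the -6 dBFS threshold, so no gain reduction is applied.
Output = input = -8 dBFS.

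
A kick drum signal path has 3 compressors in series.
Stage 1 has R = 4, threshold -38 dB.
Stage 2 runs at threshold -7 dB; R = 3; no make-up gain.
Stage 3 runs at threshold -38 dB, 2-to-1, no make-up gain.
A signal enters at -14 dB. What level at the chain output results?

Stage 1: 24 dB above -38 dB, reduced 4:1 to 6 dB above → -32 dB.
Stage 2: below threshold (-32 ≤ -7); passes unchanged; output -32 dB.
Stage 3: overshoot 6 dB → 6/2 = 3 dB → -35 dB.

-35 dB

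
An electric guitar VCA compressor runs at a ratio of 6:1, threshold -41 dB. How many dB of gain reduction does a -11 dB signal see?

-11 dB exceeds the threshold by 30 dB.
At 6:1, output sits 30/6 = 5 dB above threshold.
Gain reduction = 30 − 5 = 25 dB.

25 dB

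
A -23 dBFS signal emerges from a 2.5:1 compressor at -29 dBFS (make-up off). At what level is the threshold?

-33 dBFS

Gain reduction = -23 − (-29) = 6 dB; output overshoot = GR / (R − 1) = 6 / 1.5 = 4 dB.
Threshold = output − output overshoot = -29 − 4 = -33 dBFS.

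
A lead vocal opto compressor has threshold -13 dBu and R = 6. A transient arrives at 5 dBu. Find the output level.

-10 dBu

5 dBu sits 18 dB over threshold.
At 6:1 the overshoot is divided by 6, leaving 3 dB above threshold.
So the level is -13 + 3 = -10 dBu.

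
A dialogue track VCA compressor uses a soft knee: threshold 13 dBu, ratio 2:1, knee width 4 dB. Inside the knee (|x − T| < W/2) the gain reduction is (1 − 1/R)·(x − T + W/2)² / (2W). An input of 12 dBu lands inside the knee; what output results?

x − T + W/2 = 12 − 13 + 2 = 1.
GR = (1 − 1/2) × 1² / 8 = 0.5 × 1 / 8 = 0.0625 dB.
Output = 12 − 0.0625 = 11.9375 dBu.

11.9375 dBu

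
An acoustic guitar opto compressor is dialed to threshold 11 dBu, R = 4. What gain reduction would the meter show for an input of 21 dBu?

Overshoot = 21 − 11 = 10 dB.
At 4:1, output sits 10/4 = 2.5 dB above threshold.
So the signal is attenuated by 10 − 2.5 = 7.5 dB.

7.5 dB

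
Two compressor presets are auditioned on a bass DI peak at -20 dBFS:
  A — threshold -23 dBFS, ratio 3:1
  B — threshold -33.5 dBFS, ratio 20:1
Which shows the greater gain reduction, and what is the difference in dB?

A: 3 dB over, compressed to 1 dB over, so 2 dB of GR.
B: 13.5 dB over, compressed to 0.675 dB over, so 12.825 dB of GR.
Difference: 10.825 dB in favour of B.

B, by 10.825 dB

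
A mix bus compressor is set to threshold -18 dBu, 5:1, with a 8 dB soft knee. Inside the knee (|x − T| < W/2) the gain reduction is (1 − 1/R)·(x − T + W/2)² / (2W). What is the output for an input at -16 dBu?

-17.8 dBu

x − T + W/2 = -16 − (-18) + 4 = 6.
GR = (1 − 1/5) × 6² / 16 = 0.8 × 36 / 16 = 1.8 dB.
Output = -16 − 1.8 = -17.8 dBu.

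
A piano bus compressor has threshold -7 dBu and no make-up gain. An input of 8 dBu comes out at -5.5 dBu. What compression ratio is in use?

Input overshoot = 8 − (-7) = 15 dB; output overshoot = -5.5 − (-7) = 1.5 dB.
Ratio = 15 / 1.5 = 10.

10:1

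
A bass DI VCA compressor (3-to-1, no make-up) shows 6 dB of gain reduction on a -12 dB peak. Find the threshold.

Gain reduction = -12 − (-18) = 6 dB; output overshoot = GR / (R − 1) = 6 / 2 = 3 dB.
Threshold = output − output overshoot = -18 − 3 = -21 dB.

-21 dB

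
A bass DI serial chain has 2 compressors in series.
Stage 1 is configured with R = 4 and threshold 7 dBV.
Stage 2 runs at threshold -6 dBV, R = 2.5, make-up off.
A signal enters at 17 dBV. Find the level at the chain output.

Stage 1: overshoot 10 dB → 10/4 = 2.5 dB → 9.5 dBV.
Stage 2: 15.5 dB above -6 dBV, reduced 2.5:1 to 6.2 dB above → 0.2 dBV.

0.2 dBV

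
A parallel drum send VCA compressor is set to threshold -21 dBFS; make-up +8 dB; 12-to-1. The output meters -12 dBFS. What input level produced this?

Before make-up, the level was -12 − 8 = -20 dBFS.
That's 1 dB above the -21 dBFS threshold.
Undo the ratio: input overshoot = 1 × 12 = 12 dB, giving input = -9 dBFS.

-9 dBFS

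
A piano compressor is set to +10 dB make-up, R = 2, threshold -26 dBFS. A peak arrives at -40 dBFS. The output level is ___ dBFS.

-40 dBFS is 14 dB below the -26 dBFS threshold, so no gain reduction is applied.
Make-up gain adds 10 dB: -40 + 10 = -30 dBFS.

-30 dBFS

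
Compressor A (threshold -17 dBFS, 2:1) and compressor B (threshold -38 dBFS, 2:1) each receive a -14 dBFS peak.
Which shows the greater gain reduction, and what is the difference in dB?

B, by 10.5 dB

A: overshoot 3 dB → output overshoot 1.5 dB → GR 1.5 dB.
B: overshoot 24 dB → output overshoot 12 dB → GR 12 dB.
B applies 10.5 dB more gain reduction.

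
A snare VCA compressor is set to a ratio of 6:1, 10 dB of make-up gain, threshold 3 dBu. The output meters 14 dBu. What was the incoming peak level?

Before make-up, the level was 14 − 10 = 4 dBu.
Post-compression overshoot = 4 − 3 = 1 dB.
Undo the ratio: input overshoot = 1 × 6 = 6 dB, giving input = 9 dBu.

9 dBu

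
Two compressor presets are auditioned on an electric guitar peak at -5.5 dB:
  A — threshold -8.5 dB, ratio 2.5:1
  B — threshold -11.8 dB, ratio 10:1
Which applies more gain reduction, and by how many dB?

B, by 3.87 dB

A: GR = 3 − 3/2.5 = 1.8 dB.
B: GR = 6.3 − 6.3/10 = 5.67 dB.
B reduces 3.87 dB more.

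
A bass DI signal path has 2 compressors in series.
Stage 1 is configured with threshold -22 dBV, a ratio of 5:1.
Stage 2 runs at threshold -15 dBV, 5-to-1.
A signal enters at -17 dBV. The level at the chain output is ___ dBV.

-21 dBV

Stage 1: -17 dBV is 5 dB over -22 dBV; at 5:1 that becomes 1 dB over, giving -21 dBV.
Stage 2: below threshold (-21 ≤ -15); passes unchanged; output -21 dBV.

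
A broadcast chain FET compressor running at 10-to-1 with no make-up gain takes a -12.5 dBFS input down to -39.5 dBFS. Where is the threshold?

-42.5 dBFS

Gain reduction = -12.5 − (-39.5) = 27 dB; output overshoot = GR / (R − 1) = 27 / 9 = 3 dB.
Threshold = output − output overshoot = -39.5 − 3 = -42.5 dBFS.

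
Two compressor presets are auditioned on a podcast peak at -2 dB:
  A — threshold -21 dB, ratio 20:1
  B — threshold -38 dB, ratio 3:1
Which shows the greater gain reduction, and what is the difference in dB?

A: 19 dB over, compressed to 0.95 dB over, so 18.05 dB of GR.
B: 36 dB over, compressed to 12 dB over, so 24 dB of GR.
B reduces 5.95 dB more.

B, by 5.95 dB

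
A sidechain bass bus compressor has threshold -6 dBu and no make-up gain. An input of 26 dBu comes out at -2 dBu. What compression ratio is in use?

Input overshoot = 26 − (-6) = 32 dB; output overshoot = -2 − (-6) = 4 dB.
Ratio = 32 / 4 = 8.

8:1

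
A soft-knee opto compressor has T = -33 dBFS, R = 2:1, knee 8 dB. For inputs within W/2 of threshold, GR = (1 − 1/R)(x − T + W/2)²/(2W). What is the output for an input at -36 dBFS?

-36.03125 dBFS

x − T + W/2 = -36 − (-33) + 4 = 1.
GR = (1 − 1/2) × 1² / 16 = 0.5 × 1 / 16 = 0.03125 dB.
Output = -36 − 0.03125 = -36.03125 dBFS.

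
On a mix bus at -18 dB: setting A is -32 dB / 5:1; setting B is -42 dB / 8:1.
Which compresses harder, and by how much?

B, by 9.8 dB

A: 14 dB over, compressed to 2.8 dB over, so 11.2 dB of GR.
B: 24 dB over, compressed to 3 dB over, so 21 dB of GR.
B reduces 9.8 dB more.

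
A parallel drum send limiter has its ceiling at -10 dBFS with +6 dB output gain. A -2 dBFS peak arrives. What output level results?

The limiter clamps the peak to its -10 dBFS ceiling.
Output gain then adds 6 dB: -10 + 6 = -4 dBFS.

-4 dBFS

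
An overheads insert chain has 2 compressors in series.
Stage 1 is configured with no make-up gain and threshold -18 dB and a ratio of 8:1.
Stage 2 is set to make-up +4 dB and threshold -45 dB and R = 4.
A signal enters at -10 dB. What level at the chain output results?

-34 dB

Stage 1: -10 dB is 8 dB over -18 dB; at 8:1 that becomes 1 dB over, giving -17 dB.
Stage 2: 28 dB above -45 dB, reduced 4:1 to 7 dB above → -38 dB; +4 dB make-up → -34 dB.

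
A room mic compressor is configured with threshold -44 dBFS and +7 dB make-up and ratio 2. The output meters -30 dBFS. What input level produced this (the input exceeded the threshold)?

Before make-up, the level was -30 − 7 = -37 dBFS.
Post-compression overshoot = -37 − (-44) = 7 dB.
Undo the ratio: input overshoot = 7 × 2 = 14 dB, giving input = -30 dBFS.

-30 dBFS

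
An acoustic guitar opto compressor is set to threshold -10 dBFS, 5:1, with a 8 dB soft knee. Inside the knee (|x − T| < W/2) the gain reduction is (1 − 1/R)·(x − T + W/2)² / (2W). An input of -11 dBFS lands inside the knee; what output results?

x − T + W/2 = -11 − (-10) + 4 = 3.
GR = (1 − 1/5) × 3² / 16 = 0.8 × 9 / 16 = 0.45 dB.
Output = -11 − 0.45 = -11.45 dBFS.

-11.45 dBFS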